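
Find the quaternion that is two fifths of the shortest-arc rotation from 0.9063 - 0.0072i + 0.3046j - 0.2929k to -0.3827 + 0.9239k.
0.7679 - 0.0047i + 0.2001j - 0.6085k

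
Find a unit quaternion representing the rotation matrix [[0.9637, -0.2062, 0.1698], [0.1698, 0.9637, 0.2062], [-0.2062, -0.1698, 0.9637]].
0.9863 - 0.0953i + 0.0953j + 0.0953k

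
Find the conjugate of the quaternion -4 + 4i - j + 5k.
-4 - 4i + j - 5k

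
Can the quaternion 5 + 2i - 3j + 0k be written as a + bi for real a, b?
No. The quaternion 5 + 2i - 3j has j-coefficient y = -3 and k-coefficient z = 0, not both zero, so it does not lie in the complex subalgebra spanned by 1 and i.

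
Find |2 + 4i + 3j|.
√29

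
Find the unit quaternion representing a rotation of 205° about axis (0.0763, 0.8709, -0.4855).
-0.2164 + 0.0745i + 0.8503j - 0.474k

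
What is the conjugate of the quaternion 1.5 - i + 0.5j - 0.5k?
1.5 + i - 0.5j + 0.5k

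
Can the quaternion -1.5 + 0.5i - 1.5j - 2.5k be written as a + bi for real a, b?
No. The quaternion -1.5 + 0.5i - 1.5j - 2.5k has j-coefficient y = -1.5 and k-coefficient z = -2.5, not both zero, so it does not lie in the complex subalgebra spanned by 1 and i.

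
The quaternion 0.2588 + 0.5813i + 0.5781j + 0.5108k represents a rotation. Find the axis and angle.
axis = (0.6018, 0.5985, 0.5288), θ = 5π/6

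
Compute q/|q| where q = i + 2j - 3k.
0.2673i + 0.5345j - 0.8018k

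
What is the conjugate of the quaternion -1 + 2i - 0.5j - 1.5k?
-1 - 2i + 0.5j + 1.5k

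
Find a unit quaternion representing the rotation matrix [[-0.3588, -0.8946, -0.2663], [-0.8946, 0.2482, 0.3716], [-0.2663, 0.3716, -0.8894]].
-0.5662i + 0.79j + 0.2352k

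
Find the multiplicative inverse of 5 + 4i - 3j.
0.1 - 0.08i + 0.06j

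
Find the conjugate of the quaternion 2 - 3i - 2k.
2 + 3i + 2k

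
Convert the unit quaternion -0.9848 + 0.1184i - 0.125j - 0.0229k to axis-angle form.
axis = (0.6817, -0.7197, -0.1318), θ = 340°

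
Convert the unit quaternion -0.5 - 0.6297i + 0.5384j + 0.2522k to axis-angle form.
axis = (-0.7271, 0.6217, 0.2912), θ = 4π/3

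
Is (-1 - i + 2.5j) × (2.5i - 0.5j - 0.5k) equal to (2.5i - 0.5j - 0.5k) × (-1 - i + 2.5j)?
No: pq = 3.75 - 3.75i - 5.25k ≠ 3.75 - 1.25i + j + 6.25k = qp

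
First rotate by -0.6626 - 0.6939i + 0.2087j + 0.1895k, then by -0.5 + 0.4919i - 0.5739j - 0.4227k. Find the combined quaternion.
0.8725 + 0.0005i + 0.476j - 0.1102k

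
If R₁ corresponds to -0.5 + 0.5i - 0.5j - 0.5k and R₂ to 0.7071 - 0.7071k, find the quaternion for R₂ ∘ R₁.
-0.7071 - 0.7071j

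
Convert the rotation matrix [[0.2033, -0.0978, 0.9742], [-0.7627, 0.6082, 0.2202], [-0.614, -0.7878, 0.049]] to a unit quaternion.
0.682 - 0.3695i + 0.5822j - 0.2437k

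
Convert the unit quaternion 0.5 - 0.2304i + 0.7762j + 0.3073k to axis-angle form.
axis = (-0.266, 0.8963, 0.3548), θ = 2π/3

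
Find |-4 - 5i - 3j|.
√50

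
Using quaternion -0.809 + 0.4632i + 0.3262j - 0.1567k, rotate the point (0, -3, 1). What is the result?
(-0.819, -0.918, 2.913)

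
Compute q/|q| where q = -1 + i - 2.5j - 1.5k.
-0.3086 + 0.3086i - 0.7715j - 0.4629k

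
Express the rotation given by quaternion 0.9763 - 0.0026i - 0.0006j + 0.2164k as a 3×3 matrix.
[[0.9063, -0.4225, -0.0023], [0.4225, 0.9063, 0.0048], [0, -0.0053, 1]]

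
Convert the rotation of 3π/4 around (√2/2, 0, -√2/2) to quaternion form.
0.3827 + 0.6533i - 0.6533k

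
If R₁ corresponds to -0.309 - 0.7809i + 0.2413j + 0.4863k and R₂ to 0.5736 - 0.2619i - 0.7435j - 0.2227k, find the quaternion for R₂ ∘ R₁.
-0.0941 - 0.6748i + 0.6694j - 0.296k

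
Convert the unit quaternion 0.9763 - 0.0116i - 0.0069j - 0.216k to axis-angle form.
axis = (-0.0536, -0.0319, -0.9981), θ = 25°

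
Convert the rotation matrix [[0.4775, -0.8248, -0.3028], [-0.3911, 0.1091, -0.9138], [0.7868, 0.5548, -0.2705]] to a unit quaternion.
0.5736 + 0.6401i - 0.4749j + 0.189k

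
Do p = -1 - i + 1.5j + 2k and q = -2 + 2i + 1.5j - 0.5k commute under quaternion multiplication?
No: pq = 2.75 - 3.75i - j - 8k ≠ 2.75 + 3.75i - 8j + k = qp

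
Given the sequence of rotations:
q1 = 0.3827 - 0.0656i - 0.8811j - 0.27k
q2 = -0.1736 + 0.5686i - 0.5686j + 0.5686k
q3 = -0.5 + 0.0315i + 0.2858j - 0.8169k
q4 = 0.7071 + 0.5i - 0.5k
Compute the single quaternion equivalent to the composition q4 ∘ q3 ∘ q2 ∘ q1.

q2 · q1 = -0.3766 + 0.8835i + 0.0516j - 0.2738k
q3 · q2 · q1 = -0.0779 - 0.4897i - 0.8465j + 0.1937k
q4 · q3 · q2 · q1 = 0.2866 - 0.8085i - 0.4506j - 0.2473k
0.2866 - 0.8085i - 0.4506j - 0.2473k


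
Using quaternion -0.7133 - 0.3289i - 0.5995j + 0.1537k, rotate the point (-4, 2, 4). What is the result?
(3.308, -1.842, 4.655)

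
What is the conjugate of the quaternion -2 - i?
-2 + i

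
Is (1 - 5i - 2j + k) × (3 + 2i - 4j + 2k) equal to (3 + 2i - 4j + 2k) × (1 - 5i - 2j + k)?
No: pq = 3 - 13i + 2j + 29k ≠ 3 - 13i - 22j - 19k = qp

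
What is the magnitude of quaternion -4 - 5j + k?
√42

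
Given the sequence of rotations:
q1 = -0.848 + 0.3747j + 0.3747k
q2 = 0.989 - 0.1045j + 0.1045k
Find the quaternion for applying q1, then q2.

q2 · q1 = -0.8387 - 0.0783i + 0.4592j + 0.282k
-0.8387 - 0.0783i + 0.4592j + 0.282k


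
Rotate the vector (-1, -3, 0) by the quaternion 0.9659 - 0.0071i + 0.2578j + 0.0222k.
(-0.726, -3.036, 0.505)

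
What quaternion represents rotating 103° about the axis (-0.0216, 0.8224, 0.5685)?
0.6225 - 0.0169i + 0.6436j + 0.4449k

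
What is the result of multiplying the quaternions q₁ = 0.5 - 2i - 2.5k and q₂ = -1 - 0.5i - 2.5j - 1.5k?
-5.25 - 4.5i - 3j + 6.75k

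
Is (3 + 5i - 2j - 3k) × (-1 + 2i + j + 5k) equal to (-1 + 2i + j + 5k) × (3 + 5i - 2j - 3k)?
No: pq = 4 - 6i - 26j + 27k ≠ 4 + 8i + 36j + 9k = qp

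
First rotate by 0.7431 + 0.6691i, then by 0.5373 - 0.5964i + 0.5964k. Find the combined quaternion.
0.7983 - 0.0837i + 0.3991j + 0.4432k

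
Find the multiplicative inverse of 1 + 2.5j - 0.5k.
0.1333 - 0.3333j + 0.0667k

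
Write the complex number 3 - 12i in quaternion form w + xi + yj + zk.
3 - 12i + 0j + 0k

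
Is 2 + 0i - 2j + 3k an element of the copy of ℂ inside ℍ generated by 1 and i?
No. The quaternion 2 - 2j + 3k has j-coefficient y = -2 and k-coefficient z = 3, not both zero, so it does not lie in the complex subalgebra spanned by 1 and i.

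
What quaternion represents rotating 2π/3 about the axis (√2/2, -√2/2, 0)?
0.5 + 0.6124i - 0.6124j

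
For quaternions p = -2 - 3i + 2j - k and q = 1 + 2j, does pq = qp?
No: pq = -6 - i - 2j - 7k ≠ -6 - 5i - 2j + 5k = qp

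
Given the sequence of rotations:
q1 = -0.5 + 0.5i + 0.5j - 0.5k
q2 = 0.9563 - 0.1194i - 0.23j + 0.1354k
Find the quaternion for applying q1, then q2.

q2 · q1 = -0.2357 + 0.5851i + 0.6011j - 0.4905k
-0.2357 + 0.5851i + 0.6011j - 0.4905k


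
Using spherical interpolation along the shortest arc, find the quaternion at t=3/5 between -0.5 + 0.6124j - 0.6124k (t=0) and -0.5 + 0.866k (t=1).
0.107 + 0.314j - 0.9434k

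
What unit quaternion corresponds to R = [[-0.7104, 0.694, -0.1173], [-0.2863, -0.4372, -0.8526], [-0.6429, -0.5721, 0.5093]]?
-0.3007 - 0.2332i - 0.437j + 0.815k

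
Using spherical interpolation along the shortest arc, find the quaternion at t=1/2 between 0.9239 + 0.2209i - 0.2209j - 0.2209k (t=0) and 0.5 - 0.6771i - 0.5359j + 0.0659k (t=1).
0.8461 - 0.2711i - 0.4497j - 0.0921k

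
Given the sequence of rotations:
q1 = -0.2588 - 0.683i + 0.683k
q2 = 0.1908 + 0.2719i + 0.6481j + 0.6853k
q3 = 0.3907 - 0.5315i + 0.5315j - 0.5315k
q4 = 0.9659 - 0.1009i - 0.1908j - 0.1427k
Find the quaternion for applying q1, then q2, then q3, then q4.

q2 · q1 = -0.3317 + 0.242i - 0.8215j + 0.3956k
q3 · q2 · q1 = 0.6459 + 0.0445i - 0.4156j + 0.6389k
q4 · q3 · q2 · q1 = 0.6402 - 0.2034i - 0.4666j + 0.5754k
0.6402 - 0.2034i - 0.4666j + 0.5754k


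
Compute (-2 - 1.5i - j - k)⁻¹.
-0.2424 + 0.1818i + 0.1212j + 0.1212k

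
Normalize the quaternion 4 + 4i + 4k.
0.5774 + 0.5774i + 0.5774k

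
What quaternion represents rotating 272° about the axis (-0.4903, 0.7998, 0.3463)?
-0.7193 - 0.3406i + 0.5556j + 0.2406k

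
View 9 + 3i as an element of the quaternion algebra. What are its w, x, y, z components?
9 + 3i + 0j + 0k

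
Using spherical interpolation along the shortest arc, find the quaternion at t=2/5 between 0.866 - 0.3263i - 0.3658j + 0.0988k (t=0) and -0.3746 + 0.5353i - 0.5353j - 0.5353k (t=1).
0.7999 - 0.4972i + 0.0066j + 0.3359k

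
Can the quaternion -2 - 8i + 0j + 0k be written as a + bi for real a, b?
Yes. The quaternion -2 - 8i has j- and k-coefficients y = z = 0, so it lies in the complex subalgebra spanned by 1 and i.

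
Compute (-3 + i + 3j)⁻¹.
-0.1579 - 0.0526i - 0.1579j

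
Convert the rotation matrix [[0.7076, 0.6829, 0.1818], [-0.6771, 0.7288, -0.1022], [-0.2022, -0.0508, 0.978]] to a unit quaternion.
0.9239 + 0.0139i + 0.1039j - 0.368k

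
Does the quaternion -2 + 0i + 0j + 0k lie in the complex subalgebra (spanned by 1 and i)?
Yes. The quaternion -2 has j- and k-coefficients y = z = 0, so it lies in the complex subalgebra spanned by 1 and i.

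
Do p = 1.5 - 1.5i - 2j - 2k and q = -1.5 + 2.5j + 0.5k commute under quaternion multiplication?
No: pq = 3.75 + 6.25i + 7.5j ≠ 3.75 - 1.75i + 6j + 7.5k = qp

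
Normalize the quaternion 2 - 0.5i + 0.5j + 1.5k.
0.7698 - 0.1925i + 0.1925j + 0.5774k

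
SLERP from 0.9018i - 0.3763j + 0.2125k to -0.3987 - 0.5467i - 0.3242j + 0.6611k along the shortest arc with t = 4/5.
0.3595 + 0.7381i + 0.1901j - 0.5384k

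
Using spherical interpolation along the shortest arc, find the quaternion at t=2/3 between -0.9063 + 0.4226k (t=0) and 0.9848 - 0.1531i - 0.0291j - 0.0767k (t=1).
-0.9749 + 0.1035i + 0.0197j + 0.196k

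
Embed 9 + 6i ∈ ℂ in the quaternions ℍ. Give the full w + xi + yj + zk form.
9 + 6i + 0j + 0k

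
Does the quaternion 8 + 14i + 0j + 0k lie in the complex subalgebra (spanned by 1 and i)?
Yes. The quaternion 8 + 14i has j- and k-coefficients y = z = 0, so it lies in the complex subalgebra spanned by 1 and i.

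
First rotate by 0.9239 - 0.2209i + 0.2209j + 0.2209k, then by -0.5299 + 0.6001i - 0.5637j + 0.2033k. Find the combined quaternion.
-0.2774 + 0.5021i - 0.8153j + 0.0788k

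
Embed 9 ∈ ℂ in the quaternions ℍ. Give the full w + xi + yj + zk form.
9 + 0i + 0j + 0k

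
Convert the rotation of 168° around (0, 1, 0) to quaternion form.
0.1045 + 0.9945j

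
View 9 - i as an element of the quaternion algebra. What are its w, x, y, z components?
9 - i + 0j + 0k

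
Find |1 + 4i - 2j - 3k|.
√30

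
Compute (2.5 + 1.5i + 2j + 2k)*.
2.5 - 1.5i - 2j - 2k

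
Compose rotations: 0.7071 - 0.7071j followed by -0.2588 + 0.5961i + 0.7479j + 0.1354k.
0.3458 + 0.5172i + 0.7118j - 0.3258k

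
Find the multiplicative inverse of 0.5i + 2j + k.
-0.0952i - 0.381j - 0.1905k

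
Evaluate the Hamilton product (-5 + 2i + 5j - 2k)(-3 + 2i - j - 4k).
8 - 38i - 6j + 14k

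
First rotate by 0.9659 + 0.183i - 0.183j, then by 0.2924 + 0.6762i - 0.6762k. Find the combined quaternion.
0.1587 + 0.5829i - 0.1773j - 0.7769k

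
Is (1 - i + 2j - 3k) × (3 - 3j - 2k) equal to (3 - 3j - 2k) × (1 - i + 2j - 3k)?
No: pq = 3 - 16i + j - 8k ≠ 3 + 10i + 5j - 14k = qp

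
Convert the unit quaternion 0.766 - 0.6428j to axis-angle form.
axis = (0, -1, 0), θ = 80°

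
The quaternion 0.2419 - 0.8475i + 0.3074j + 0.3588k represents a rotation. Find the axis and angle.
axis = (-0.8734, 0.3168, 0.3698), θ = 152°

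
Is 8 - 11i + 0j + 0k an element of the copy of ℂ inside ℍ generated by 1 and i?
Yes. The quaternion 8 - 11i has j- and k-coefficients y = z = 0, so it lies in the complex subalgebra spanned by 1 and i.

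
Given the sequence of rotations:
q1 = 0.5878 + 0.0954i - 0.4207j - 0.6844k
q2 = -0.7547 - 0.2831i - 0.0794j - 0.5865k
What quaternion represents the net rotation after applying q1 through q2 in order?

q2 · q1 = -0.8514 - 0.4308i + 0.0211j + 0.2984k
-0.8514 - 0.4308i + 0.0211j + 0.2984k


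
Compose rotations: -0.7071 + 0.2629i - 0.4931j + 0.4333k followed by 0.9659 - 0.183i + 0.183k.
-0.7142 + 0.4736i - 0.3489j + 0.3794k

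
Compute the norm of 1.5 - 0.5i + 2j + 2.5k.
3.571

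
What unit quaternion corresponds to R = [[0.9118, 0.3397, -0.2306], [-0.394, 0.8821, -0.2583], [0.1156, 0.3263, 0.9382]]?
0.9659 + 0.1513i - 0.0896j - 0.1899k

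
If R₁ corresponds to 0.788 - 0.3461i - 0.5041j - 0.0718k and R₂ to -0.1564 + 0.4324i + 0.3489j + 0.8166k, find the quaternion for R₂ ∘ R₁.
0.2609 + 0.7815i + 0.1022j + 0.5575k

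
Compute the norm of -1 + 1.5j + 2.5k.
3.082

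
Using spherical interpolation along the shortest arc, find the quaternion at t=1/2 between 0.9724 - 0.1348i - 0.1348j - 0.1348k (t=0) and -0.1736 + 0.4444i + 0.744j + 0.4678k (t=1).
0.6868 - 0.3471i - 0.5267j - 0.3611k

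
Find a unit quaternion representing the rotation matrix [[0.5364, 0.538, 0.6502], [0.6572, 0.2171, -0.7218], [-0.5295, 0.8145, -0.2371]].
0.6157 + 0.6238i + 0.479j + 0.0484k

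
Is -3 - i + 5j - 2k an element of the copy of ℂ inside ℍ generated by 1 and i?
No. The quaternion -3 - i + 5j - 2k has j-coefficient y = 5 and k-coefficient z = -2, not both zero, so it does not lie in the complex subalgebra spanned by 1 and i.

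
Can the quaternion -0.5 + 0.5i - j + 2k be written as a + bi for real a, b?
No. The quaternion -0.5 + 0.5i - j + 2k has j-coefficient y = -1 and k-coefficient z = 2, not both zero, so it does not lie in the complex subalgebra spanned by 1 and i.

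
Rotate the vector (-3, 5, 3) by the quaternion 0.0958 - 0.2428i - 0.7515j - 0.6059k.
(5.447, 2.864, 2.264)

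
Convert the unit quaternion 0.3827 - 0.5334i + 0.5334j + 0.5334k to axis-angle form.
axis = (-√3/3, √3/3, √3/3), θ = 3π/4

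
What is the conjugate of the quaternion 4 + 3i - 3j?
4 - 3i + 3j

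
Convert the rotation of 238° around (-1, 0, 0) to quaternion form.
-0.4848 - 0.8746i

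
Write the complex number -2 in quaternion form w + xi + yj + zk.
-2 + 0i + 0j + 0k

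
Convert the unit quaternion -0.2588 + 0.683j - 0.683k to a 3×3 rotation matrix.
[[-0.866, -0.3535, -0.3535], [0.3535, 0.067, -0.933], [0.3535, -0.933, 0.067]]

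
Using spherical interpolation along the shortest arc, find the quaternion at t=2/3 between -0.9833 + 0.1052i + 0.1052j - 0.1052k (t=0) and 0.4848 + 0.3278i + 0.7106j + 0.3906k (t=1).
-0.7714 - 0.206i - 0.497j - 0.34k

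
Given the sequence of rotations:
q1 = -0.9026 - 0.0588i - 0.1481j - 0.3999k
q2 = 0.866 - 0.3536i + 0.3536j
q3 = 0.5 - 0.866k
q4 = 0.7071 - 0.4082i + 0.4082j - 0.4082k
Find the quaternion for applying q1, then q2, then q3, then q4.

q2 · q1 = -0.7501 + 0.1268i - 0.5888j - 0.2732k
q3 · q2 · q1 = -0.6116 - 0.4465i - 0.4042j + 0.513k
q4 · q3 · q2 · q1 = -0.2403 - 0.0217i - 0.1438j + 0.9597k
-0.2403 - 0.0217i - 0.1438j + 0.9597k


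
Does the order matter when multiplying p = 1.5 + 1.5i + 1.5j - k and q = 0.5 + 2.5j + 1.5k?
Yes: pq = -1.5 + 5.5i + 2.25j + 5.5k ≠ -1.5 - 4i + 6.75j - 2k = qp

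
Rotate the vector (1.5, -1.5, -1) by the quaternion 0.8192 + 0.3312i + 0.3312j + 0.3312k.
(0.565, 0.624, -2.189)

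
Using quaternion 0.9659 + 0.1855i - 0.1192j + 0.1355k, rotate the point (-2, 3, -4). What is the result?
(-2.068, 3.811, -3.194)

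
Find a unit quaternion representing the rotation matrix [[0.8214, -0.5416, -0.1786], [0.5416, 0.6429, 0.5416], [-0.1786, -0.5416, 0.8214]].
0.9063 - 0.2988i + 0.2988k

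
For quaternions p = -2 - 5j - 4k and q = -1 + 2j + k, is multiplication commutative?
No: pq = 16 + 3i + j + 2k ≠ 16 - 3i + j + 2k = qp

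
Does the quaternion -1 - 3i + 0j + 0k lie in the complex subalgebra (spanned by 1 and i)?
Yes. The quaternion -1 - 3i has j- and k-coefficients y = z = 0, so it lies in the complex subalgebra spanned by 1 and i.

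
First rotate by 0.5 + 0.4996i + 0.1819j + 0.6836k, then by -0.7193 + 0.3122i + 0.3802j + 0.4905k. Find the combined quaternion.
-0.9201 - 0.0326i + 0.0909j - 0.3796k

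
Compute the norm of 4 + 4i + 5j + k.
√58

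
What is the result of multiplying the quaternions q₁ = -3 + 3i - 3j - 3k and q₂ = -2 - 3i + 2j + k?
24 + 6i + 6j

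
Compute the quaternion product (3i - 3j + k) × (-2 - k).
1 - 3i + 9j - 2k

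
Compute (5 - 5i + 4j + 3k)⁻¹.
0.0667 + 0.0667i - 0.0533j - 0.04k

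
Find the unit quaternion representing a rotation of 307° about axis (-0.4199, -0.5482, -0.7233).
-0.8949 - 0.1874i - 0.2446j - 0.3227k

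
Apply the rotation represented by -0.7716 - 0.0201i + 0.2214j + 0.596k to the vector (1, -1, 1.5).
(-1.268, -0.868, 1.375)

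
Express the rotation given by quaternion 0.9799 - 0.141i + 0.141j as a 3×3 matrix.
[[0.9602, -0.0398, 0.2763], [-0.0398, 0.9602, 0.2763], [-0.2763, -0.2763, 0.9205]]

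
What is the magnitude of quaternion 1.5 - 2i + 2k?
3.202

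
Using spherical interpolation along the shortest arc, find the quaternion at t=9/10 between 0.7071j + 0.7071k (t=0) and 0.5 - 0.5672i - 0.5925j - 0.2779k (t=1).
-0.4625 + 0.5247i + 0.6294j + 0.3384k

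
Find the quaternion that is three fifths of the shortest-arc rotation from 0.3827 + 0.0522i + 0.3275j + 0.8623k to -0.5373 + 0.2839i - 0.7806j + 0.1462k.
0.5782 - 0.1773i + 0.7249j + 0.3299k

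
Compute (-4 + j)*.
-4 - j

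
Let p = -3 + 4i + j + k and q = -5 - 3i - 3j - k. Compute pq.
31 - 9i + 5j - 11k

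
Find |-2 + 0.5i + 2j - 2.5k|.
3.808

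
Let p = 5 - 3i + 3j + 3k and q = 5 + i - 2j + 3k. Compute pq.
25 + 5i + 17j + 33k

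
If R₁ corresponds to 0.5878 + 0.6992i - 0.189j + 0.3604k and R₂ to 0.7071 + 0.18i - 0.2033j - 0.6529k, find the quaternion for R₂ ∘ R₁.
0.4867 + 0.4035i - 0.7745j - 0.0208k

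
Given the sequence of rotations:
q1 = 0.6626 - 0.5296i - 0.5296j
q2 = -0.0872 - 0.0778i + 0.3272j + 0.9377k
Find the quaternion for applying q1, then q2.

q2 · q1 = 0.0743 + 0.4912i - 0.2336j + 0.8358k
0.0743 + 0.4912i - 0.2336j + 0.8358k


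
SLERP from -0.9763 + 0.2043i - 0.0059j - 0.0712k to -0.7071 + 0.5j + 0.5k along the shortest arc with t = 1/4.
-0.9737 + 0.1621i + 0.1361j + 0.0843k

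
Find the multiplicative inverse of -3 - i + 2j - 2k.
-0.1667 + 0.0556i - 0.1111j + 0.1111k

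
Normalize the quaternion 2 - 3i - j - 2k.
0.4714 - 0.7071i - 0.2357j - 0.4714k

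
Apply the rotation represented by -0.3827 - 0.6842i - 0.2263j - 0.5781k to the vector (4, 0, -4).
(-2.94, 4.057, 2.626)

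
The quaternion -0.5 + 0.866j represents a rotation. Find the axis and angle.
axis = (0, 1, 0), θ = 4π/3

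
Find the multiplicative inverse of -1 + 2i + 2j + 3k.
-0.0556 - 0.1111i - 0.1111j - 0.1667k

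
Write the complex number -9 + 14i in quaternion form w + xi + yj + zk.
-9 + 14i + 0j + 0k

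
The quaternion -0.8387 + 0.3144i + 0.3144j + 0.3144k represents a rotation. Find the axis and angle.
axis = (√3/3, √3/3, √3/3), θ = 294°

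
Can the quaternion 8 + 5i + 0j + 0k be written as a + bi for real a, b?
Yes. The quaternion 8 + 5i has j- and k-coefficients y = z = 0, so it lies in the complex subalgebra spanned by 1 and i.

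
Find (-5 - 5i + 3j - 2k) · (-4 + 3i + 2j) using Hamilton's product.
29 + 9i - 28j - 11k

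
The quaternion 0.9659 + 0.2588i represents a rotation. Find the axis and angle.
axis = (1, 0, 0), θ = π/6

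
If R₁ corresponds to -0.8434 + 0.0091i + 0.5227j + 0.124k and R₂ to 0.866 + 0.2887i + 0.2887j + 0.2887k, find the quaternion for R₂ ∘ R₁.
-0.9197 - 0.3507i + 0.176j + 0.0122k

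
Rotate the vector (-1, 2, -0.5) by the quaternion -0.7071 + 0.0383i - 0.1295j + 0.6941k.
(1.822, 1.121, -0.82)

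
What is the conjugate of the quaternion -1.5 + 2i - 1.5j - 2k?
-1.5 - 2i + 1.5j + 2k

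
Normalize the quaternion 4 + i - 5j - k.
0.61 + 0.1525i - 0.7625j - 0.1525k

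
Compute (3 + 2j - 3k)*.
3 - 2j + 3k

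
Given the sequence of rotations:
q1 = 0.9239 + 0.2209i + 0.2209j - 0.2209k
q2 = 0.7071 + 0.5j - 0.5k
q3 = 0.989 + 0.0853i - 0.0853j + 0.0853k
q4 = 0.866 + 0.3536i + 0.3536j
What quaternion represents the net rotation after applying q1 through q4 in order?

q2 · q1 = 0.4324 + 0.1562i + 0.5077j - 0.7286k
q3 · q2 · q1 = 0.5198 + 0.2102i + 0.5407j - 0.6271k
q4 · q3 · q2 · q1 = 0.1846 + 0.1441i + 0.8738j - 0.4262k
0.1846 + 0.1441i + 0.8738j - 0.4262k


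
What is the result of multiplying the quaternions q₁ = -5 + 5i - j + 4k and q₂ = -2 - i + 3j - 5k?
38 - 12i + 8j + 31k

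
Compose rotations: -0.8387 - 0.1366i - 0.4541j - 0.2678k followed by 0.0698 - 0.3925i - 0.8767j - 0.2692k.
-0.5824 + 0.4322i + 0.6353j + 0.2656k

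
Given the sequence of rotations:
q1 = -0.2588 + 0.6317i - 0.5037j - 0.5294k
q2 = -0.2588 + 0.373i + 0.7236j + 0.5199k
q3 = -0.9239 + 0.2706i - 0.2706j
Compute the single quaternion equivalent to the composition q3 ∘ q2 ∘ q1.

q2 · q1 = 0.4711 - 0.3812i + 0.469j - 0.6425k
q3 · q2 · q1 = -0.2052 + 0.6535i - 0.3869j + 0.6174k
-0.2052 + 0.6535i - 0.3869j + 0.6174k


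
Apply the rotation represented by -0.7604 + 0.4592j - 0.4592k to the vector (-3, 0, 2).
(-1.866, -2.939, -0.939)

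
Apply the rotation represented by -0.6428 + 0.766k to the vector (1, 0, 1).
(-0.174, -0.985, 1)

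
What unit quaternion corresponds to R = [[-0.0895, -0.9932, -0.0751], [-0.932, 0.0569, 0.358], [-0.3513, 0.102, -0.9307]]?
0.0958 - 0.6679i + 0.7206j + 0.1596k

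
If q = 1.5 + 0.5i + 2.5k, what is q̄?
1.5 - 0.5i - 2.5k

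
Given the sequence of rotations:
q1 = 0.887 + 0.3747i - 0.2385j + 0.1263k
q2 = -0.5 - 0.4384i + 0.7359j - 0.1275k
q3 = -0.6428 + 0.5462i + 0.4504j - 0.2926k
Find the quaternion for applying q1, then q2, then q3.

q2 · q1 = -0.0876 - 0.5137i + 0.7796j - 0.3474k
q3 · q2 · q1 = -0.1159 + 0.354i - 0.2005j + 0.9061k
-0.1159 + 0.354i - 0.2005j + 0.9061k


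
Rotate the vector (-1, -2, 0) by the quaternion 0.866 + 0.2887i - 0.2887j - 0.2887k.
(-1.333, -0.666, -1.667)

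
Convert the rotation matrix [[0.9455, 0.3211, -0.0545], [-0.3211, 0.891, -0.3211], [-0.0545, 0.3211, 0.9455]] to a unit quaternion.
0.9724 + 0.1651i - 0.1651k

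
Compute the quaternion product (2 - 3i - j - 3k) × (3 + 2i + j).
13 - 2i - 7j - 10k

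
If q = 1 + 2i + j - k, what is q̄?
1 - 2i - j + k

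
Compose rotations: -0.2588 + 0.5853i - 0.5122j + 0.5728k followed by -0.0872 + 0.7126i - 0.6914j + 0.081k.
-0.795 - 0.59i - 0.1372j - 0.0312k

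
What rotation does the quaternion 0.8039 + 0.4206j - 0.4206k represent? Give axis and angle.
axis = (0, √2/2, -√2/2), θ = 73°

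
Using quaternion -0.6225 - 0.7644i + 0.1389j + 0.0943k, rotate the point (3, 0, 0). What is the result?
(2.831, -0.989, 0.086)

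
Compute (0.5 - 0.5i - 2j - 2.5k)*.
0.5 + 0.5i + 2j + 2.5k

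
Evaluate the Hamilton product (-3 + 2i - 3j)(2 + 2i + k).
-10 - 5i - 8j + 3k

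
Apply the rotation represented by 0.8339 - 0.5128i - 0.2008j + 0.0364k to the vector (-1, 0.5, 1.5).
(-1.402, 1.23, -0.142)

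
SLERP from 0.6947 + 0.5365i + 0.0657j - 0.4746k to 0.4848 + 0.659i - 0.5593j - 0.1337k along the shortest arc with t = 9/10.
0.5217 + 0.6641i - 0.506j - 0.1752k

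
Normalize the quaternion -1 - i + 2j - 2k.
-0.3162 - 0.3162i + 0.6325j - 0.6325k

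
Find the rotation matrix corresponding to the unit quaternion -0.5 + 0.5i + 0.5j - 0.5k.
[[0, 0, -1], [1, 0, 0], [0, -1, 0]]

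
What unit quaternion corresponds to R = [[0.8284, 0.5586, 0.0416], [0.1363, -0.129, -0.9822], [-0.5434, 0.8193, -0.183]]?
0.6157 + 0.7315i + 0.2375j - 0.1715k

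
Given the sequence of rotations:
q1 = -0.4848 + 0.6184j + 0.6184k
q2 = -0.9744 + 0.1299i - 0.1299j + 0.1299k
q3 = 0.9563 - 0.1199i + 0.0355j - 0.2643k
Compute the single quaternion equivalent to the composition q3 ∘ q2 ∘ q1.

q2 · q1 = 0.4724 - 0.2236i - 0.6199j - 0.5852k
q3 · q2 · q1 = 0.2923 - 0.4551i - 0.5871j - 0.6022k
0.2923 - 0.4551i - 0.5871j - 0.6022k


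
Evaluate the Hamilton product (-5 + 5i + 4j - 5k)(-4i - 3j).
32 + 5i + 35j + k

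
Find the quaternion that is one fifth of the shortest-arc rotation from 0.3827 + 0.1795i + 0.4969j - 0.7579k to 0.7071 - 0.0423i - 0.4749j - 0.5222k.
0.5082 + 0.1456i + 0.3142j - 0.7886k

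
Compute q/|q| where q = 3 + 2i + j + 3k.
0.6255 + 0.417i + 0.2085j + 0.6255k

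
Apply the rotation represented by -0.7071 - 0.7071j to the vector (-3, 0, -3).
(-3, 0, 3)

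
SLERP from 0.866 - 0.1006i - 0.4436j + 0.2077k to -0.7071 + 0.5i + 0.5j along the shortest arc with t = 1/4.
0.8444 - 0.2065i - 0.4683j + 0.1585k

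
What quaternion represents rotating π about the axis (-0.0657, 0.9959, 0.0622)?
-0.0657i + 0.9959j + 0.0622k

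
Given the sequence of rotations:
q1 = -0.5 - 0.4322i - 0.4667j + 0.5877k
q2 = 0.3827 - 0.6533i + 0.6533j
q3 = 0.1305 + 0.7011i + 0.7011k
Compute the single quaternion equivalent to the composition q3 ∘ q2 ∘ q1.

q2 · q1 = -0.1688 + 0.5452i - 0.1213j + 0.8122k
q3 · q2 · q1 = -0.9737 + 0.0378i - 0.203j - 0.0974k
-0.9737 + 0.0378i - 0.203j - 0.0974k


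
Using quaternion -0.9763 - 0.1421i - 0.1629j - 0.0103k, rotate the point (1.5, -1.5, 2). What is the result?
(2.023, -1.888, 0.919)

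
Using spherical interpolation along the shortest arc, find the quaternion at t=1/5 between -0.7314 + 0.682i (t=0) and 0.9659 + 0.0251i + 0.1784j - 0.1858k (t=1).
-0.8246 + 0.5628i - 0.0397j + 0.0414k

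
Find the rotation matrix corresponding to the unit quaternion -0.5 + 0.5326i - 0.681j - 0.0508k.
[[0.0673, -0.7762, 0.6269], [-0.6746, 0.4275, 0.6018], [-0.7351, -0.4634, -0.4948]]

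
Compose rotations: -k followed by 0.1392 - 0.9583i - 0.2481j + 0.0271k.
0.0271 + 0.2481i - 0.9583j - 0.1392k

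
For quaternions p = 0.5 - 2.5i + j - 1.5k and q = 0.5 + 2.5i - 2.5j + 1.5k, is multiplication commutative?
No: pq = 11.25 - 2.25i - 0.75j + 3.75k ≠ 11.25 + 2.25i - 0.75j - 3.75k = qp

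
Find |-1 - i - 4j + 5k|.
√43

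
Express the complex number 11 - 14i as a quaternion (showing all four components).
11 - 14i + 0j + 0k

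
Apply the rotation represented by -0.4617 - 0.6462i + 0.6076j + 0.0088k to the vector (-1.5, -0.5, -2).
(1.141, 2.28, 0.019)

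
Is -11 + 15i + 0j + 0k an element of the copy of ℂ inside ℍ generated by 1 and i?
Yes. The quaternion -11 + 15i has j- and k-coefficients y = z = 0, so it lies in the complex subalgebra spanned by 1 and i.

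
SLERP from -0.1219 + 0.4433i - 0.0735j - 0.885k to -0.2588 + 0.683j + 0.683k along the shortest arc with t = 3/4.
0.1717 + 0.1262i - 0.5656j - 0.7966k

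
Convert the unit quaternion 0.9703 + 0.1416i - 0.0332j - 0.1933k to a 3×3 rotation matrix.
[[0.9231, 0.3657, -0.1192], [-0.3845, 0.8852, -0.262], [0.0097, 0.2876, 0.9577]]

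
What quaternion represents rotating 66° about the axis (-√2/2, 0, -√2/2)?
0.8387 - 0.3851i - 0.3851k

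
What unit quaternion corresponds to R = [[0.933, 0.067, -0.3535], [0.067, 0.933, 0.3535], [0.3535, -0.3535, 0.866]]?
0.9659 - 0.183i - 0.183j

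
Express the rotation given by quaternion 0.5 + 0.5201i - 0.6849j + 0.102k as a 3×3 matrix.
[[0.041, -0.8144, -0.5788], [-0.6104, 0.4382, -0.6598], [0.791, 0.3804, -0.4792]]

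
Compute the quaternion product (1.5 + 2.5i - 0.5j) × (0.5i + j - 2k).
-0.75 + 1.75i + 6.5j - 0.25k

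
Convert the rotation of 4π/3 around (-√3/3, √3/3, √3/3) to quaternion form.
-0.5 - 0.5i + 0.5j + 0.5k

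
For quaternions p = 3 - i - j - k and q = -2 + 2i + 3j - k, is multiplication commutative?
No: pq = -2 + 12i + 8j - 2k ≠ -2 + 4i + 14j = qp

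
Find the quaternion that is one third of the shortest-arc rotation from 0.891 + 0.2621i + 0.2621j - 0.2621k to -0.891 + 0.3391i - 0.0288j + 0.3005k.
0.9358 + 0.0614i + 0.1923j - 0.2889k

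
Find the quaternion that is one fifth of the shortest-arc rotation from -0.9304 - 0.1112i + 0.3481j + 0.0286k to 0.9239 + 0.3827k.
-0.9529 - 0.0907i + 0.2838j - 0.0572k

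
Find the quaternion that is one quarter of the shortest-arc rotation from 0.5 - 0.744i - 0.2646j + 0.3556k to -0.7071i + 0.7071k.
0.3882 - 0.7679i - 0.2054j + 0.4663k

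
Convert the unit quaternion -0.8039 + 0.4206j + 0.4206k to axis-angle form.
axis = (0, √2/2, √2/2), θ = 287°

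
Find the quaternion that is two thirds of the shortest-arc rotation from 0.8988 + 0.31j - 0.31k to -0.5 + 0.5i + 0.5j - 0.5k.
0.8286 - 0.4119i - 0.2682j + 0.2682k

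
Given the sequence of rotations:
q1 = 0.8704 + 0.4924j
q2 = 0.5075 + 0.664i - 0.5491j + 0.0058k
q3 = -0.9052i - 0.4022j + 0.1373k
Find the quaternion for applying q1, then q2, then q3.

q2 · q1 = 0.7121 + 0.5751i - 0.228j + 0.332k
q3 · q2 · q1 = 0.3833 - 0.7468i + 0.0931j + 0.5355k
0.3833 - 0.7468i + 0.0931j + 0.5355k


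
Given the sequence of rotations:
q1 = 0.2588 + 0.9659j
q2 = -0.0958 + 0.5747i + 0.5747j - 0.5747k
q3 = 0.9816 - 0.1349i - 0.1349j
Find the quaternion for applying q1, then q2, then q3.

q2 · q1 = -0.5799 + 0.7038i + 0.0562j + 0.4064k
q3 · q2 · q1 = -0.4667 + 0.7143i + 0.1882j + 0.4863k
-0.4667 + 0.7143i + 0.1882j + 0.4863k


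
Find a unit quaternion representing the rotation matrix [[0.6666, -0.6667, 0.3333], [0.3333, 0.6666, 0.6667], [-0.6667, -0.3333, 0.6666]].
0.866 - 0.2887i + 0.2887j + 0.2887k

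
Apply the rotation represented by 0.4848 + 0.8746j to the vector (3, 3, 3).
(0.954, 3, -4.134)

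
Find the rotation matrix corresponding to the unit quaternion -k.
[[-1, 0, 0], [0, -1, 0], [0, 0, 1]]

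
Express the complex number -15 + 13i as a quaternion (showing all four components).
-15 + 13i + 0j + 0k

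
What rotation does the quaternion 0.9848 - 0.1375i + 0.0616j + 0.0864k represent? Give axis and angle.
axis = (-0.7917, 0.3547, 0.4975), θ = 20°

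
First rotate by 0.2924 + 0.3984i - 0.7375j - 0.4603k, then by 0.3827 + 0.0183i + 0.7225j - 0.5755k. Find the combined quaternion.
0.3726 - 0.5992i - 0.2918j - 0.6458k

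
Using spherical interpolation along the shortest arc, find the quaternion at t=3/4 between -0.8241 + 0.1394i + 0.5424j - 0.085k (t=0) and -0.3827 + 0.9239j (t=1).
-0.514 + 0.037i + 0.8567j - 0.0226k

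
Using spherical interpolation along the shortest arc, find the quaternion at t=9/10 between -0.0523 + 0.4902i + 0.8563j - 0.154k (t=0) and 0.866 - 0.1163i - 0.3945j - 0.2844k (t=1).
-0.8234 + 0.1717i + 0.4803j + 0.2488k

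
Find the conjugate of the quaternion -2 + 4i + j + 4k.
-2 - 4i - j - 4k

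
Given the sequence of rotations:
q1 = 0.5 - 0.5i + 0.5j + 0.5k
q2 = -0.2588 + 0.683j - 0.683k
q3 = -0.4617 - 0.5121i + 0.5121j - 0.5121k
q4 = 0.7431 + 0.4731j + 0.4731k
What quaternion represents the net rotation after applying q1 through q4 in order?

q2 · q1 = -0.1294 + 0.8124i + 0.5536j - 0.1294k
q3 · q2 · q1 = 0.126 - 0.0916i - 0.8042j - 0.5735k
q4 · q3 · q2 · q1 = 0.7454 + 0.0411i - 0.5813j - 0.3232k
0.7454 + 0.0411i - 0.5813j - 0.3232k


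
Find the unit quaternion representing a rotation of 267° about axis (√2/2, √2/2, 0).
-0.6884 + 0.5129i + 0.5129j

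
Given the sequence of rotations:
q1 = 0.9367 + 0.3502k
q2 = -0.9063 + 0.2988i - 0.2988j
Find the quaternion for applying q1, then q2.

q2 · q1 = -0.8489 + 0.1752i - 0.3845j - 0.3174k
-0.8489 + 0.1752i - 0.3845j - 0.3174k


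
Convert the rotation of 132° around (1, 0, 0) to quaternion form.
0.4067 + 0.9135i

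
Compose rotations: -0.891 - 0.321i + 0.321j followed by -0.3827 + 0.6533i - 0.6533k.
0.5507 - 0.2495i + 0.0869j + 0.7918k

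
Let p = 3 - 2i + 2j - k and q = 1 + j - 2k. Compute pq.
-1 - 5i + j - 9k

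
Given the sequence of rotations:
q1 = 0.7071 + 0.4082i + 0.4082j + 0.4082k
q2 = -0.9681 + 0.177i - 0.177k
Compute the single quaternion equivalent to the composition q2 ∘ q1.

q2 · q1 = -0.6845 - 0.1978i - 0.5397j - 0.4481k
-0.6845 - 0.1978i - 0.5397j - 0.4481k


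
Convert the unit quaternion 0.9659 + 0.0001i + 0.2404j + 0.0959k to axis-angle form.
axis = (0.0004, 0.9288, 0.3705), θ = π/6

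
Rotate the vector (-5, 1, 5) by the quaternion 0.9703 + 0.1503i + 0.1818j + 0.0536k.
(-2.846, -1.205, 6.438)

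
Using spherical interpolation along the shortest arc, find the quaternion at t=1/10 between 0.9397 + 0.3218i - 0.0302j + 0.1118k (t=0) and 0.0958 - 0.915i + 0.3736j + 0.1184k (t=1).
0.8911 + 0.4371i - 0.0811j + 0.0911k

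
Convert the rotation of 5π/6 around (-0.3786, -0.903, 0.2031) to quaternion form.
0.2588 - 0.3657i - 0.8722j + 0.1962k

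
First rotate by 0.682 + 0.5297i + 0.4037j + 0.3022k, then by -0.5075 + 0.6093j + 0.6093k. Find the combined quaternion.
-0.7762 - 0.3307i + 0.5334j - 0.0606k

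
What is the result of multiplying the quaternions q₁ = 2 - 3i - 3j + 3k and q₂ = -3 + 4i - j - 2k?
9 + 26i + 13j + 2k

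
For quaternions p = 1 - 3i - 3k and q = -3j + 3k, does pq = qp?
No: pq = 9 - 9i + 6j + 12k ≠ 9 + 9i - 12j - 6k = qp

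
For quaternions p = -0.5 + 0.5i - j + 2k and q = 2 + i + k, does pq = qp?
No: pq = -3.5 - 0.5i - 0.5j + 4.5k ≠ -3.5 + 1.5i - 3.5j + 2.5k = qp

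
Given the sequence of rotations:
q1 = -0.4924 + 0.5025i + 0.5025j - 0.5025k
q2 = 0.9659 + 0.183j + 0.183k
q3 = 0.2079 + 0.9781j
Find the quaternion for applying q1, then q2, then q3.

q2 · q1 = -0.4756 + 0.3014i + 0.4872j - 0.6674k
q3 · q2 · q1 = -0.5754 - 0.5901i - 0.3639j - 0.4336k
-0.5754 - 0.5901i - 0.3639j - 0.4336k


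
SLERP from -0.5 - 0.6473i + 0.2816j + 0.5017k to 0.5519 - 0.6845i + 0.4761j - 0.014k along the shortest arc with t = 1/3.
-0.1548 - 0.8027i + 0.426j + 0.3877k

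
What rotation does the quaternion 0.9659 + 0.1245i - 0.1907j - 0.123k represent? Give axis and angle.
axis = (0.481, -0.7368, -0.4752), θ = π/6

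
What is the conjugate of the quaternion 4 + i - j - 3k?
4 - i + j + 3k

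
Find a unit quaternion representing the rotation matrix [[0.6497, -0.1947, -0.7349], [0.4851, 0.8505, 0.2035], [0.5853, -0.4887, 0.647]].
0.887 - 0.1951i - 0.3721j + 0.1916k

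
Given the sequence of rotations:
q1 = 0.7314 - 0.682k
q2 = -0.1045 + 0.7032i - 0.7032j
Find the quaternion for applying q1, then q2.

q2 · q1 = -0.0764 + 0.9939i - 0.0347j + 0.0713k
-0.0764 + 0.9939i - 0.0347j + 0.0713k


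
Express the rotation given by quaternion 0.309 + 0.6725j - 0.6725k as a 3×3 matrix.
[[-0.809, 0.4156, 0.4156], [-0.4156, 0.0955, -0.9045], [-0.4156, -0.9045, 0.0955]]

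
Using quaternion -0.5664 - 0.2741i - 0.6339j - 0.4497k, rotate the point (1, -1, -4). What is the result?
(-3.905, -0.627, -1.537)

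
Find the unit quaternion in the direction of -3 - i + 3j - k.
-0.6708 - 0.2236i + 0.6708j - 0.2236k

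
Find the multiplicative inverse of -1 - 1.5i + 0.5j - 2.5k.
-0.1026 + 0.1538i - 0.0513j + 0.2564k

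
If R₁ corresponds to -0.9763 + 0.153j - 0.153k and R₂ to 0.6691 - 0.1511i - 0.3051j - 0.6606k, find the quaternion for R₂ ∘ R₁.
-0.7076 + 0.2953i + 0.3771j + 0.5195k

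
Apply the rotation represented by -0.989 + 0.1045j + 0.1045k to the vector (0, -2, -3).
(0.207, -2.022, -2.978)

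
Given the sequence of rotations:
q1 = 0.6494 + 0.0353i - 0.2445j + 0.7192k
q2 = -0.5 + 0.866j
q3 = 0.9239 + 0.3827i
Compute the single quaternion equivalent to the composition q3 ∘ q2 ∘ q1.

q2 · q1 = -0.113 + 0.6052i + 0.6846j - 0.3902k
q3 · q2 · q1 = -0.336 + 0.5159i + 0.7818j - 0.0985k
-0.336 + 0.5159i + 0.7818j - 0.0985k


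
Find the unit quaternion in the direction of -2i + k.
-0.8944i + 0.4472k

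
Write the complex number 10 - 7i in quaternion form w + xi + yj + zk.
10 - 7i + 0j + 0k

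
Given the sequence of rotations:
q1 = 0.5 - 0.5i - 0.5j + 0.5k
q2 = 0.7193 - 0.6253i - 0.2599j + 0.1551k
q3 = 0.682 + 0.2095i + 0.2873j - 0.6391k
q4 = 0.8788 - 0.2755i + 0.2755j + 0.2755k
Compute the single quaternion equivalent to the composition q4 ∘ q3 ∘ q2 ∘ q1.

q2 · q1 = -0.1605 - 0.7247i - 0.2545j + 0.6199k
q3 · q2 · q1 = 0.5117 - 0.5124i + 0.1136j + 0.6802k
q4 · q3 · q2 · q1 = 0.0898 - 0.4352i + 0.287j + 0.8486k
0.0898 - 0.4352i + 0.287j + 0.8486k


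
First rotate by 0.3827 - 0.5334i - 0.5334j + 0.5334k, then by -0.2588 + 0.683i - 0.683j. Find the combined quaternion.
-0.099 + 0.0351i - 0.4877j - 0.8667k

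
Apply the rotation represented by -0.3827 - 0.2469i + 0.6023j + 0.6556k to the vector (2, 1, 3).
(-3.32, 0.222, 1.711)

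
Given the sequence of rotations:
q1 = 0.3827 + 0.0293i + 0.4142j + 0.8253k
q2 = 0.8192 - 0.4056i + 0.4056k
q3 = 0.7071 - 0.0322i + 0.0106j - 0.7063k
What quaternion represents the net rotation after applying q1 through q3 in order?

q2 · q1 = -0.0093 - 0.2992i + 0.6859j + 0.6633k
q3 · q2 · q1 = 0.445 + 0.2802i + 0.7176j + 0.4567k
0.445 + 0.2802i + 0.7176j + 0.4567k


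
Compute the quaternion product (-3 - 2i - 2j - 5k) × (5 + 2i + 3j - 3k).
-20 + 5i - 35j - 18k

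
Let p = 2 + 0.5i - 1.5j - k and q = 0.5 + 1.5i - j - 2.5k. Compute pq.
-3.75 + 6i - 3j - 3.75k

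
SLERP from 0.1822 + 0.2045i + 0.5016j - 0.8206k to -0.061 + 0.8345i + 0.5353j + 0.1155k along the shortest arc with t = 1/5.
0.1452 + 0.3964i + 0.5816j - 0.6953k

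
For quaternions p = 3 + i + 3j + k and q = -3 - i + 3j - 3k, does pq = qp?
No: pq = -14 - 18i + 2j - 6k ≠ -14 + 6i - 2j - 18k = qp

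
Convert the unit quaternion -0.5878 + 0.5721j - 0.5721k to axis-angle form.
axis = (0, √2/2, -√2/2), θ = 252°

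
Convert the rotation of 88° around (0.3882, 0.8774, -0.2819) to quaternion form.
0.7193 + 0.2697i + 0.6095j - 0.1958k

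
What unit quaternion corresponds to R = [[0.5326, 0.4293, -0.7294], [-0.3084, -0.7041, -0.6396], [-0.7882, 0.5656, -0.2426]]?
0.3827 + 0.7873i + 0.0384j - 0.4819k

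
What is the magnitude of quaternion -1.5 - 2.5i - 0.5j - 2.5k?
√15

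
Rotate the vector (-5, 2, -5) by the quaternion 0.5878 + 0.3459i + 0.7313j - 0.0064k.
(-2.901, 1.109, 6.66)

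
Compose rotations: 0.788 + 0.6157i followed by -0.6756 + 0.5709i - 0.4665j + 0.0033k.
-0.8839 + 0.0339i - 0.3656j + 0.2898k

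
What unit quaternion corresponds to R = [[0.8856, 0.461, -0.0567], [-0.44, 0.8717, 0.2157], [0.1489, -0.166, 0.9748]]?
0.9659 - 0.0988i - 0.0532j - 0.2332k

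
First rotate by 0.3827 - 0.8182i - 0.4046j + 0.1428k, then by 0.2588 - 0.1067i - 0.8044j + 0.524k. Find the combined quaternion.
-0.3885 - 0.1554i - 0.8261j - 0.3775k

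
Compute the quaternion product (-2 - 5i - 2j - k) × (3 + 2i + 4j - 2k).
10 - 11i - 26j - 15k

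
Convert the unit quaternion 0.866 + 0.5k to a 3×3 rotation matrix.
[[0.5, -0.866, 0], [0.866, 0.5, 0], [0, 0, 1]]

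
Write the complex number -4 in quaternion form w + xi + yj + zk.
-4 + 0i + 0j + 0k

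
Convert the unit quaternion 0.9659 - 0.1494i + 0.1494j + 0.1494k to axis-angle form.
axis = (-√3/3, √3/3, √3/3), θ = π/6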